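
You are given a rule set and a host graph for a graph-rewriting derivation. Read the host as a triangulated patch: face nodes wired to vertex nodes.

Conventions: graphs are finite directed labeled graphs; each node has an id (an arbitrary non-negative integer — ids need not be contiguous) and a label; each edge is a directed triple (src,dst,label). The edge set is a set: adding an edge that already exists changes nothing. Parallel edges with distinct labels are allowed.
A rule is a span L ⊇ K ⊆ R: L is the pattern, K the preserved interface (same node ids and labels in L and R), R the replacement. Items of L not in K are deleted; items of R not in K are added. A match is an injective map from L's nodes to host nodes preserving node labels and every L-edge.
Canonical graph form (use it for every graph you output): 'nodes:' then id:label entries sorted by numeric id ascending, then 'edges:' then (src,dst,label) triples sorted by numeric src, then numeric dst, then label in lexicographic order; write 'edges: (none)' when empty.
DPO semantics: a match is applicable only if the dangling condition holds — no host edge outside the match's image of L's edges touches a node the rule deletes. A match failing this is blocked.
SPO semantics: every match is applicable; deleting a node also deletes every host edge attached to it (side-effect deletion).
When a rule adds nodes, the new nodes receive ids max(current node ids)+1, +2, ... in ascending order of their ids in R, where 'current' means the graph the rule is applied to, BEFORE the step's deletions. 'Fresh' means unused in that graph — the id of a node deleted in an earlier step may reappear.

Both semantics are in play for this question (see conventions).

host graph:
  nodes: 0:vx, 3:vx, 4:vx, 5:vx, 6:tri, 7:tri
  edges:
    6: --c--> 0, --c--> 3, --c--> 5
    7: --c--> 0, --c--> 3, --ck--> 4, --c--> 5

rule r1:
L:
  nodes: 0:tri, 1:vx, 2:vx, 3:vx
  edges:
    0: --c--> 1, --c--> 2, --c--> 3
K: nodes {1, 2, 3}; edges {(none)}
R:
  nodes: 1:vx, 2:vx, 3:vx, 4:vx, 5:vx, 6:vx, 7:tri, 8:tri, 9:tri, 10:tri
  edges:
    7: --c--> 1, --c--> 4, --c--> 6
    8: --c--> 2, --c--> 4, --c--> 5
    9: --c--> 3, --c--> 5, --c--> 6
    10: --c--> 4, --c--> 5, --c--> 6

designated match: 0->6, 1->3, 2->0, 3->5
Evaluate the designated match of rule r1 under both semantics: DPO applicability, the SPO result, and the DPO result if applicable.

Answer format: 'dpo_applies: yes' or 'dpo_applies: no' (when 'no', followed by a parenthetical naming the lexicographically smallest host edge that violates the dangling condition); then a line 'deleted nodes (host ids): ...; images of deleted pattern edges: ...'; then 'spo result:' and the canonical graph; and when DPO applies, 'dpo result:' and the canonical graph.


dpo_applies: yes
deleted nodes (host ids): 6; images of deleted pattern edges: (6,0,c); (6,3,c); (6,5,c)
spo result:
nodes: 0:vx, 3:vx, 4:vx, 5:vx, 7:tri, 8:vx, 9:vx, 10:vx, 11:tri, 12:tri, 13:tri, 14:tri
edges: (7,0,c); (7,3,c); (7,4,ck); (7,5,c); (11,3,c); (11,8,c); (11,10,c); (12,0,c); (12,8,c); (12,9,c); (13,5,c); (13,9,c); (13,10,c); (14,8,c); (14,9,c); (14,10,c)
dpo result:
nodes: 0:vx, 3:vx, 4:vx, 5:vx, 7:tri, 8:vx, 9:vx, 10:vx, 11:tri, 12:tri, 13:tri, 14:tri
edges: (7,0,c); (7,3,c); (7,4,ck); (7,5,c); (11,3,c); (11,8,c); (11,10,c); (12,0,c); (12,8,c); (12,9,c); (13,5,c); (13,9,c); (13,10,c); (14,8,c); (14,9,c); (14,10,c)


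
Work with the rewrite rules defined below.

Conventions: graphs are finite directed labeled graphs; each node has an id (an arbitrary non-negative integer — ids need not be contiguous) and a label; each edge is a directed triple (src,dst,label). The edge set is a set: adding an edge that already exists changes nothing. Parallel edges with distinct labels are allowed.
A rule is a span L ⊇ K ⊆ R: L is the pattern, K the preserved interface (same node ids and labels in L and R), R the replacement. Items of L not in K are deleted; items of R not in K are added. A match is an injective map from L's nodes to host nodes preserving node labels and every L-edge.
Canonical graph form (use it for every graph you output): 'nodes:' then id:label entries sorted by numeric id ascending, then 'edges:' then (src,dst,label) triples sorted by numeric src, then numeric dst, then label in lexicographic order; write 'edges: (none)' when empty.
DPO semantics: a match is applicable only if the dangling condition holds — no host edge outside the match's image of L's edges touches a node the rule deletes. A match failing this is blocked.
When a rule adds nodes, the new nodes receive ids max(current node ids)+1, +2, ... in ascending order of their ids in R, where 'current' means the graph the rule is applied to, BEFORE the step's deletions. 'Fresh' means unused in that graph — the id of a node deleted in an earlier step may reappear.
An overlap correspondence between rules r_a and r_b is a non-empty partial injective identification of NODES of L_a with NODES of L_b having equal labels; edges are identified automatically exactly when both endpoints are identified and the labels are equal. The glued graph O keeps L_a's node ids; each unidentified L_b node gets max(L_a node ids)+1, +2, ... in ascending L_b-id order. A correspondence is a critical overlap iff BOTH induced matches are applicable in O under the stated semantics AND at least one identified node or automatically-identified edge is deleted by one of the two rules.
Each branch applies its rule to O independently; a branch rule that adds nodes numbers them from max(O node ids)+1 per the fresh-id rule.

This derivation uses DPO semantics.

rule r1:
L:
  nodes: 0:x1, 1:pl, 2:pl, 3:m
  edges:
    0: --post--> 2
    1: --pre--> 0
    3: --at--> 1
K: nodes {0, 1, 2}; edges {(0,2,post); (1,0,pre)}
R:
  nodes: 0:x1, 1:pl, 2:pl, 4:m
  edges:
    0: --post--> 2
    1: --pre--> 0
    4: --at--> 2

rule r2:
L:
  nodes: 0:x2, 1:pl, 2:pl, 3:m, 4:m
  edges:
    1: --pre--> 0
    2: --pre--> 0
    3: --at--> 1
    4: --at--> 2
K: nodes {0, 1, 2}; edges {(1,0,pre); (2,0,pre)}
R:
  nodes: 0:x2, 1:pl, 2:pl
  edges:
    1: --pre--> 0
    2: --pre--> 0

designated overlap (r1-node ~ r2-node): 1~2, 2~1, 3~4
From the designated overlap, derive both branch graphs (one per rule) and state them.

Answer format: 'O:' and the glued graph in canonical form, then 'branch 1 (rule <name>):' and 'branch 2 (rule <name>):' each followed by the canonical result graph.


O:
nodes: 0:x1, 1:pl, 2:pl, 3:m, 4:x2, 5:m
edges: (0,2,post); (1,0,pre); (1,4,pre); (2,4,pre); (3,1,at); (5,2,at)
branch 1 (rule r1):
nodes: 0:x1, 1:pl, 2:pl, 4:x2, 5:m, 6:m
edges: (0,2,post); (1,0,pre); (1,4,pre); (2,4,pre); (5,2,at); (6,2,at)
branch 2 (rule r2):
nodes: 0:x1, 1:pl, 2:pl, 4:x2
edges: (0,2,post); (1,0,pre); (1,4,pre); (2,4,pre)


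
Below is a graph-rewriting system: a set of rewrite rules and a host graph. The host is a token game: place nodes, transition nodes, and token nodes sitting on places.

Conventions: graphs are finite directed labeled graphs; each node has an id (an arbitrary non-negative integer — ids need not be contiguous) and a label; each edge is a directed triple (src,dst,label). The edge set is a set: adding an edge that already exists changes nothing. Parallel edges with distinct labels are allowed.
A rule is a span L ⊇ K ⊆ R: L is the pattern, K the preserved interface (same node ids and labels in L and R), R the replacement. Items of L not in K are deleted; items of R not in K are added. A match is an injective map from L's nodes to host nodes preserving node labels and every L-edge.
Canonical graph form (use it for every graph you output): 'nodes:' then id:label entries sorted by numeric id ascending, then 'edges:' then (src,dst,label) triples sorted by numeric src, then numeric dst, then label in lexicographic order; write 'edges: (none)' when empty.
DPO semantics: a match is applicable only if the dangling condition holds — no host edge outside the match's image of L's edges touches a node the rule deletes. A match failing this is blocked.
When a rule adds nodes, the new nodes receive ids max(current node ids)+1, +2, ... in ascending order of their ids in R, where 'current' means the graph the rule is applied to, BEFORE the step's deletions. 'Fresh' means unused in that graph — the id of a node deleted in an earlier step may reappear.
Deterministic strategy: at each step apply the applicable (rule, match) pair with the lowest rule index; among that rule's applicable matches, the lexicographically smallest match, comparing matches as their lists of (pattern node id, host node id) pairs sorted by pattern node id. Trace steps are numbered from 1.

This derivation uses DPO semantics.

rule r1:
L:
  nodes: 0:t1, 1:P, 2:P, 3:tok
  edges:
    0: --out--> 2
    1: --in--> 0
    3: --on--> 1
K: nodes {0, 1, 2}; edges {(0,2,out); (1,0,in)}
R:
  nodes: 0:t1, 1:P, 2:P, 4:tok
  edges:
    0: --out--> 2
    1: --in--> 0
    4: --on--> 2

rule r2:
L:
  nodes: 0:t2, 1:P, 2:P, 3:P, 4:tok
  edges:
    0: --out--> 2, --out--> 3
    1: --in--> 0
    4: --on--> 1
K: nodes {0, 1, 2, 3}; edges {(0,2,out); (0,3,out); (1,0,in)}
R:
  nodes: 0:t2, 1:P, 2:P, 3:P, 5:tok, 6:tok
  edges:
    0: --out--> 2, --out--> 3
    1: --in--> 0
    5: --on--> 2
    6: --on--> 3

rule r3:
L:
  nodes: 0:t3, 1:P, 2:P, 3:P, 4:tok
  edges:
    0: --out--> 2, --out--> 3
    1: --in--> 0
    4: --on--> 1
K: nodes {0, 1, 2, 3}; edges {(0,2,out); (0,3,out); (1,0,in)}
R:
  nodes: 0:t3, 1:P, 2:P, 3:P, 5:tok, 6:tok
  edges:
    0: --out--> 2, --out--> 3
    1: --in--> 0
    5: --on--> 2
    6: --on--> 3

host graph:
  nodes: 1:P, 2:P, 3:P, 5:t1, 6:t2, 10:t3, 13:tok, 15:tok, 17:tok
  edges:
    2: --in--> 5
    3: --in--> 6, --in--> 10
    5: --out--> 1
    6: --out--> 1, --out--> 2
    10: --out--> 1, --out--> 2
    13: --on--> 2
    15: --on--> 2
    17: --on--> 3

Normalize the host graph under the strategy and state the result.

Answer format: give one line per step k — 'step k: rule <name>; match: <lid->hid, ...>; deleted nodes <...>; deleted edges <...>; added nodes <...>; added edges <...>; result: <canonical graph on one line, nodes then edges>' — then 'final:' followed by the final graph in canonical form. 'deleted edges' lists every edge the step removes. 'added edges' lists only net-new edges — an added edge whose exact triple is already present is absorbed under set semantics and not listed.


step 1: rule r1; match: 0->5, 1->2, 2->1, 3->13; deleted nodes 13; deleted edges (13,2,on); added nodes 18; added edges (18,1,on); result: nodes: 1:P, 2:P, 3:P, 5:t1, 6:t2, 10:t3, 15:tok, 17:tok, 18:tok edges: (2,5,in); (3,6,in); (3,10,in); (5,1,out); (6,1,out); (6,2,out); (10,1,out); (10,2,out); (15,2,on); (17,3,on); (18,1,on)
step 2: rule r1; match: 0->5, 1->2, 2->1, 3->15; deleted nodes 15; deleted edges (15,2,on); added nodes 19; added edges (19,1,on); result: nodes: 1:P, 2:P, 3:P, 5:t1, 6:t2, 10:t3, 17:tok, 18:tok, 19:tok edges: (2,5,in); (3,6,in); (3,10,in); (5,1,out); (6,1,out); (6,2,out); (10,1,out); (10,2,out); (17,3,on); (18,1,on); (19,1,on)
step 3: rule r2; match: 0->6, 1->3, 2->1, 3->2, 4->17; deleted nodes 17; deleted edges (17,3,on); added nodes 20, 21; added edges (20,1,on); (21,2,on); result: nodes: 1:P, 2:P, 3:P, 5:t1, 6:t2, 10:t3, 18:tok, 19:tok, 20:tok, 21:tok edges: (2,5,in); (3,6,in); (3,10,in); (5,1,out); (6,1,out); (6,2,out); (10,1,out); (10,2,out); (18,1,on); (19,1,on); (20,1,on); (21,2,on)
step 4: rule r1; match: 0->5, 1->2, 2->1, 3->21; deleted nodes 21; deleted edges (21,2,on); added nodes 22; added edges (22,1,on); result: nodes: 1:P, 2:P, 3:P, 5:t1, 6:t2, 10:t3, 18:tok, 19:tok, 20:tok, 22:tok edges: (2,5,in); (3,6,in); (3,10,in); (5,1,out); (6,1,out); (6,2,out); (10,1,out); (10,2,out); (18,1,on); (19,1,on); (20,1,on); (22,1,on)
final:
nodes: 1:P, 2:P, 3:P, 5:t1, 6:t2, 10:t3, 18:tok, 19:tok, 20:tok, 22:tok
edges: (2,5,in); (3,6,in); (3,10,in); (5,1,out); (6,1,out); (6,2,out); (10,1,out); (10,2,out); (18,1,on); (19,1,on); (20,1,on); (22,1,on)


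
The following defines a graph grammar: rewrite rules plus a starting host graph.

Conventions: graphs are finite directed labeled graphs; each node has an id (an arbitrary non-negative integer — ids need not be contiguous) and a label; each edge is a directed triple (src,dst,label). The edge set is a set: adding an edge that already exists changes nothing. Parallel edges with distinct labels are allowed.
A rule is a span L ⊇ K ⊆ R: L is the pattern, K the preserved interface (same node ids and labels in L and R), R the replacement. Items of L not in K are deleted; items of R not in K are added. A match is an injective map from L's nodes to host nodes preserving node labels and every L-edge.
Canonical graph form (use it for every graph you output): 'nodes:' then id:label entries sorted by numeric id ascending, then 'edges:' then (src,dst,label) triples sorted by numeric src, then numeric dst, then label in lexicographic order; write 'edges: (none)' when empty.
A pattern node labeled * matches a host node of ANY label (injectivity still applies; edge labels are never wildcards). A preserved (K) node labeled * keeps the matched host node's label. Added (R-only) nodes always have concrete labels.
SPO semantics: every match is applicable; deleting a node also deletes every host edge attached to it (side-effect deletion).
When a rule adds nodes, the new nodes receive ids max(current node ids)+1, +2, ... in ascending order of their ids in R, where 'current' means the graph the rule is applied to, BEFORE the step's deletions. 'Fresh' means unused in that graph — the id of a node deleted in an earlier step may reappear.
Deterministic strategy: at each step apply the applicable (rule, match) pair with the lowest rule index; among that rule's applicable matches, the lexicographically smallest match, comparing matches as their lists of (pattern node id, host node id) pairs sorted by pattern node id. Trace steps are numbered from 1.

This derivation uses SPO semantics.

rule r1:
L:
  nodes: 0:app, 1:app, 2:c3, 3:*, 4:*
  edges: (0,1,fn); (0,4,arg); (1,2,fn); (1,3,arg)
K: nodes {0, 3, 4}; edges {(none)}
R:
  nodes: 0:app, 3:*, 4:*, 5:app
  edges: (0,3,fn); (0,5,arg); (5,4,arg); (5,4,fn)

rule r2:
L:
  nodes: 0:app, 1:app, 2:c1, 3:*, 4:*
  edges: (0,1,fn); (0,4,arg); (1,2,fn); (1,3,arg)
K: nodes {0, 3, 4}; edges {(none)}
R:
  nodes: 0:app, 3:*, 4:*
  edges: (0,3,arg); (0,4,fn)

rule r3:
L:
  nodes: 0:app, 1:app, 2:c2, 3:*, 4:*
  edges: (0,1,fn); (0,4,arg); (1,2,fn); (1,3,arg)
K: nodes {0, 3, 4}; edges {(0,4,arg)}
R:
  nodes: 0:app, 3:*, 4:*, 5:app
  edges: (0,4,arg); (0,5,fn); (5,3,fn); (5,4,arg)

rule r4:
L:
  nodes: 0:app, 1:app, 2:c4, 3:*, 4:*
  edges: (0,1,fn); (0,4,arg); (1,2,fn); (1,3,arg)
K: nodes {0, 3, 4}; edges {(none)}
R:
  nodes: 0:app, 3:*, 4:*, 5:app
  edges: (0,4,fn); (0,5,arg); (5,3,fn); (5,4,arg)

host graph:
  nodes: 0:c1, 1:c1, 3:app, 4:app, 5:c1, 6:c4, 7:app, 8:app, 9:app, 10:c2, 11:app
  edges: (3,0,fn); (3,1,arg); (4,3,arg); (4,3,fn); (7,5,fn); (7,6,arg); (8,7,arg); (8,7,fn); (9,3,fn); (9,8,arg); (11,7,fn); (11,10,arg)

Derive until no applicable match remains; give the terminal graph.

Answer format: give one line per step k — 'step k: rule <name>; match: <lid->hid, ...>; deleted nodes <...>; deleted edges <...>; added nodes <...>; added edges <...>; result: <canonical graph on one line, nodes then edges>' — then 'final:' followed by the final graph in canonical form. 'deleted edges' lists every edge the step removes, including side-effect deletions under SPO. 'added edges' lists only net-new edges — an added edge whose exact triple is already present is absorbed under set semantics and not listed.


step 1: rule r2; match: 0->9, 1->3, 2->0, 3->1, 4->8; deleted nodes 0, 3; deleted edges (3,0,fn); (3,1,arg); (4,3,arg); (4,3,fn); (9,3,fn); (9,8,arg); added nodes (none); added edges (9,1,arg); (9,8,fn); result: nodes: 1:c1, 4:app, 5:c1, 6:c4, 7:app, 8:app, 9:app, 10:c2, 11:app edges: (7,5,fn); (7,6,arg); (8,7,arg); (8,7,fn); (9,1,arg); (9,8,fn); (11,7,fn); (11,10,arg)
step 2: rule r2; match: 0->11, 1->7, 2->5, 3->6, 4->10; deleted nodes 5, 7; deleted edges (7,5,fn); (7,6,arg); (8,7,arg); (8,7,fn); (11,7,fn); (11,10,arg); added nodes (none); added edges (11,6,arg); (11,10,fn); result: nodes: 1:c1, 4:app, 6:c4, 8:app, 9:app, 10:c2, 11:app edges: (9,1,arg); (9,8,fn); (11,6,arg); (11,10,fn)
final:
nodes: 1:c1, 4:app, 6:c4, 8:app, 9:app, 10:c2, 11:app
edges: (9,1,arg); (9,8,fn); (11,6,arg); (11,10,fn)


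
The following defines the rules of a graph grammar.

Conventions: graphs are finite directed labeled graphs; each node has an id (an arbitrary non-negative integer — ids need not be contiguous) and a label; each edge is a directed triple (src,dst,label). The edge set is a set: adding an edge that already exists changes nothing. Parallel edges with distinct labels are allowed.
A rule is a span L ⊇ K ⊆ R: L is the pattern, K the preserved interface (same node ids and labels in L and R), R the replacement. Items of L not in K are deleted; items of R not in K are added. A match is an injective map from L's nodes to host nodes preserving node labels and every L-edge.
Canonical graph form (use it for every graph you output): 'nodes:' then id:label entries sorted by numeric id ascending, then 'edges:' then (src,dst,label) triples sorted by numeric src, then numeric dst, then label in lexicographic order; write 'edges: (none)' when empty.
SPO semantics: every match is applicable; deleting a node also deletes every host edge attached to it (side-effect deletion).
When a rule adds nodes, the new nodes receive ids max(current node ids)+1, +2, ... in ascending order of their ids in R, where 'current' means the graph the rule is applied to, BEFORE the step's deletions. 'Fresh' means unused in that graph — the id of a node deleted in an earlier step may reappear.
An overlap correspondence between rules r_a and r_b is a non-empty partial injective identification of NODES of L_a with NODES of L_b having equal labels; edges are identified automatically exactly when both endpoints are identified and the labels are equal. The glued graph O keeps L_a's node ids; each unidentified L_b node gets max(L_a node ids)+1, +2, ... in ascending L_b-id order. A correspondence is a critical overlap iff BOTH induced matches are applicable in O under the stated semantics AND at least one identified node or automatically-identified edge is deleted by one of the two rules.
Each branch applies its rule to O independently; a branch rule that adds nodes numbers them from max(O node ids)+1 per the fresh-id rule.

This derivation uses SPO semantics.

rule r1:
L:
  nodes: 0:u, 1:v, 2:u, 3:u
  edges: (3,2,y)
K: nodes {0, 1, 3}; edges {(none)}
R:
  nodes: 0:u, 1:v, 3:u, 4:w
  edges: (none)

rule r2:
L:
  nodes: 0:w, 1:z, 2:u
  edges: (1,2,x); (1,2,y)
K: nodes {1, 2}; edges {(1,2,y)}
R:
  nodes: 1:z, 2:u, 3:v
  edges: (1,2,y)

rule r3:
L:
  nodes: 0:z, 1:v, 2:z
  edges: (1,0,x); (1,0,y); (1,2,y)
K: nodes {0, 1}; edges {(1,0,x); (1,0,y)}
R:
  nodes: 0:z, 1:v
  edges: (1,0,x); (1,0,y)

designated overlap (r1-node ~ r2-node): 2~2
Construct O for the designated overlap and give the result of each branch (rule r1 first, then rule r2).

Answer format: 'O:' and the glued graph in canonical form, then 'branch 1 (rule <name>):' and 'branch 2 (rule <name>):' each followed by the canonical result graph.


O:
nodes: 0:u, 1:v, 2:u, 3:u, 4:w, 5:z
edges: (3,2,y); (5,2,x); (5,2,y)
branch 1 (rule r1):
nodes: 0:u, 1:v, 3:u, 4:w, 5:z, 6:w
edges: (none)
branch 2 (rule r2):
nodes: 0:u, 1:v, 2:u, 3:u, 5:z, 6:v
edges: (3,2,y); (5,2,y)


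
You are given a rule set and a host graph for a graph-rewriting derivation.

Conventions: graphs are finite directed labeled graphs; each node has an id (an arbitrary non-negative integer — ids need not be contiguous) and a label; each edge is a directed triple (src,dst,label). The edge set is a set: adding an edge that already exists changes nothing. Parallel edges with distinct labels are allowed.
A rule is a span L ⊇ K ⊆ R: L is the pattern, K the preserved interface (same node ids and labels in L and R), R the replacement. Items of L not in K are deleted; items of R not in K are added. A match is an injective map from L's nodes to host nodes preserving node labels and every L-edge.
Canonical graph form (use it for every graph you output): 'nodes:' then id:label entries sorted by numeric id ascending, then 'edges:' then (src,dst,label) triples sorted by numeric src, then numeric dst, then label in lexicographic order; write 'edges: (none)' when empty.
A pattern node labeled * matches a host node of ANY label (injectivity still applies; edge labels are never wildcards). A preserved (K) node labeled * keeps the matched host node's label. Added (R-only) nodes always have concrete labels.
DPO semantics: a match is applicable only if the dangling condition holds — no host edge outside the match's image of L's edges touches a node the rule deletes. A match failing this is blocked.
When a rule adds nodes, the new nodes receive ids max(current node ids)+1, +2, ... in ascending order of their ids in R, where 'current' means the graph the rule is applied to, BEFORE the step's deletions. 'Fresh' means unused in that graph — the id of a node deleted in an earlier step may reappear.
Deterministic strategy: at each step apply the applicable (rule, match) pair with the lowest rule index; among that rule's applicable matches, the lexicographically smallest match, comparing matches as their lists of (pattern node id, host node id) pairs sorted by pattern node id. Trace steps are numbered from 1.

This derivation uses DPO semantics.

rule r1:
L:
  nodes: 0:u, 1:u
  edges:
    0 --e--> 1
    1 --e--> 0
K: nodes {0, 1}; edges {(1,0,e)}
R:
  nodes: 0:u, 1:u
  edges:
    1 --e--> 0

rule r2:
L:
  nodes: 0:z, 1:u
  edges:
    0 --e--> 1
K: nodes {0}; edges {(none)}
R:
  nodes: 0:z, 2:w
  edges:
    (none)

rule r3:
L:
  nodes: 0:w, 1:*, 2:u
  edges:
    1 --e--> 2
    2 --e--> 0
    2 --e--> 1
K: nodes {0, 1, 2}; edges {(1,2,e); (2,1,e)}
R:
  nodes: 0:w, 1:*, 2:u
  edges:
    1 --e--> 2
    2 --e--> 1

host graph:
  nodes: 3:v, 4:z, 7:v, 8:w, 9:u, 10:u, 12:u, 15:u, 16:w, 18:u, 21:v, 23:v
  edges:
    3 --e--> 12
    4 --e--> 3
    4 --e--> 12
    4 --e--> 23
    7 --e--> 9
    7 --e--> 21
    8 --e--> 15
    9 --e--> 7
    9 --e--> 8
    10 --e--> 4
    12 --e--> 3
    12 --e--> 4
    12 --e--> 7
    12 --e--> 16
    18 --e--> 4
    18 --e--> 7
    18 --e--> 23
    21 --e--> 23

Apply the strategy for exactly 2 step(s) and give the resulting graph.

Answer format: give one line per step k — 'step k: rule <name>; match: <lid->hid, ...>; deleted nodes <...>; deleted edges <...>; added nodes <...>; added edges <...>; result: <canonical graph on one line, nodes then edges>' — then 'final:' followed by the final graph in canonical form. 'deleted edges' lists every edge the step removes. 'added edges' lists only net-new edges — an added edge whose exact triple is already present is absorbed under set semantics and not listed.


step 1: rule r3; match: 0->8, 1->7, 2->9; deleted nodes (none); deleted edges (9,8,e); added nodes (none); added edges (none); result: nodes: 3:v, 4:z, 7:v, 8:w, 9:u, 10:u, 12:u, 15:u, 16:w, 18:u, 21:v, 23:v edges: (3,12,e); (4,3,e); (4,12,e); (4,23,e); (7,9,e); (7,21,e); (8,15,e); (9,7,e); (10,4,e); (12,3,e); (12,4,e); (12,7,e); (12,16,e); (18,4,e); (18,7,e); (18,23,e); (21,23,e)
step 2: rule r3; match: 0->16, 1->3, 2->12; deleted nodes (none); deleted edges (12,16,e); added nodes (none); added edges (none); result: nodes: 3:v, 4:z, 7:v, 8:w, 9:u, 10:u, 12:u, 15:u, 16:w, 18:u, 21:v, 23:v edges: (3,12,e); (4,3,e); (4,12,e); (4,23,e); (7,9,e); (7,21,e); (8,15,e); (9,7,e); (10,4,e); (12,3,e); (12,4,e); (12,7,e); (18,4,e); (18,7,e); (18,23,e); (21,23,e)
final:
nodes: 3:v, 4:z, 7:v, 8:w, 9:u, 10:u, 12:u, 15:u, 16:w, 18:u, 21:v, 23:v
edges: (3,12,e); (4,3,e); (4,12,e); (4,23,e); (7,9,e); (7,21,e); (8,15,e); (9,7,e); (10,4,e); (12,3,e); (12,4,e); (12,7,e); (18,4,e); (18,7,e); (18,23,e); (21,23,e)


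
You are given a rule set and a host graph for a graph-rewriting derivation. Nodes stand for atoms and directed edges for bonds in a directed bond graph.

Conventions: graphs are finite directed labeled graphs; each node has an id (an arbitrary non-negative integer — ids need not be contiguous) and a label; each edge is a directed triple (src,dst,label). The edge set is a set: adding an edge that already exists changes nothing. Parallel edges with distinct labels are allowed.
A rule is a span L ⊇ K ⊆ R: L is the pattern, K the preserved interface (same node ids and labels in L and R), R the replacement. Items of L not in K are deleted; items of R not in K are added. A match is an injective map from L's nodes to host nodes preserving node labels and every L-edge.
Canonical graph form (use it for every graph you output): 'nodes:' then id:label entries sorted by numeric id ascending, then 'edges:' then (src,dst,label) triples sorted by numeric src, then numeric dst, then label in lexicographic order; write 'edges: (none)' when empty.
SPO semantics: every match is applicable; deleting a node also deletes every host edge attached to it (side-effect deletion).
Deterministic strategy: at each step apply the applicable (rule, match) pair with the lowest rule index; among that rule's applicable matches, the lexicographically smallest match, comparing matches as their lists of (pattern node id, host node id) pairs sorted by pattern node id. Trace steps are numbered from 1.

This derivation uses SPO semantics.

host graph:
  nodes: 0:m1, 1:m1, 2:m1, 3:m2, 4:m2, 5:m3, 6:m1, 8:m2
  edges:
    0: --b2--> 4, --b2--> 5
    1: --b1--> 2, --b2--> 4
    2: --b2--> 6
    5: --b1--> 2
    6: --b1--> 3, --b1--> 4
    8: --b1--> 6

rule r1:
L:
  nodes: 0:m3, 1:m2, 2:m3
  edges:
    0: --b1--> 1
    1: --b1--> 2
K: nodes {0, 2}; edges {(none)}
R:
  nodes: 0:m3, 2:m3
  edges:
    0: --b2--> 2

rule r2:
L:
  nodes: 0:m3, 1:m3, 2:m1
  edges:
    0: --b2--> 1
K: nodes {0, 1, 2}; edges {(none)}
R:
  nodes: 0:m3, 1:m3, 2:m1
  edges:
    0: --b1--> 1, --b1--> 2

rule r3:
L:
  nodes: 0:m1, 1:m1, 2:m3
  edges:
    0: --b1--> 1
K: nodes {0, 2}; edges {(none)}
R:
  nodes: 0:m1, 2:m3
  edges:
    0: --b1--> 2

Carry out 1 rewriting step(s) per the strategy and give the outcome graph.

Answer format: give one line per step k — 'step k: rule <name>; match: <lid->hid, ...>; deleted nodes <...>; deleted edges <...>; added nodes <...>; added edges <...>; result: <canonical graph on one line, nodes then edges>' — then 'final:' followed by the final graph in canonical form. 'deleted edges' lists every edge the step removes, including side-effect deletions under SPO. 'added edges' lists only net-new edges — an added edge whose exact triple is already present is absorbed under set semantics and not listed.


step 1: rule r3; match: 0->1, 1->2, 2->5; deleted nodes 2; deleted edges (1,2,b1); (2,6,b2); (5,2,b1); added nodes (none); added edges (1,5,b1); result: nodes: 0:m1, 1:m1, 3:m2, 4:m2, 5:m3, 6:m1, 8:m2 edges: (0,4,b2); (0,5,b2); (1,4,b2); (1,5,b1); (6,3,b1); (6,4,b1); (8,6,b1)
final:
nodes: 0:m1, 1:m1, 3:m2, 4:m2, 5:m3, 6:m1, 8:m2
edges: (0,4,b2); (0,5,b2); (1,4,b2); (1,5,b1); (6,3,b1); (6,4,b1); (8,6,b1)


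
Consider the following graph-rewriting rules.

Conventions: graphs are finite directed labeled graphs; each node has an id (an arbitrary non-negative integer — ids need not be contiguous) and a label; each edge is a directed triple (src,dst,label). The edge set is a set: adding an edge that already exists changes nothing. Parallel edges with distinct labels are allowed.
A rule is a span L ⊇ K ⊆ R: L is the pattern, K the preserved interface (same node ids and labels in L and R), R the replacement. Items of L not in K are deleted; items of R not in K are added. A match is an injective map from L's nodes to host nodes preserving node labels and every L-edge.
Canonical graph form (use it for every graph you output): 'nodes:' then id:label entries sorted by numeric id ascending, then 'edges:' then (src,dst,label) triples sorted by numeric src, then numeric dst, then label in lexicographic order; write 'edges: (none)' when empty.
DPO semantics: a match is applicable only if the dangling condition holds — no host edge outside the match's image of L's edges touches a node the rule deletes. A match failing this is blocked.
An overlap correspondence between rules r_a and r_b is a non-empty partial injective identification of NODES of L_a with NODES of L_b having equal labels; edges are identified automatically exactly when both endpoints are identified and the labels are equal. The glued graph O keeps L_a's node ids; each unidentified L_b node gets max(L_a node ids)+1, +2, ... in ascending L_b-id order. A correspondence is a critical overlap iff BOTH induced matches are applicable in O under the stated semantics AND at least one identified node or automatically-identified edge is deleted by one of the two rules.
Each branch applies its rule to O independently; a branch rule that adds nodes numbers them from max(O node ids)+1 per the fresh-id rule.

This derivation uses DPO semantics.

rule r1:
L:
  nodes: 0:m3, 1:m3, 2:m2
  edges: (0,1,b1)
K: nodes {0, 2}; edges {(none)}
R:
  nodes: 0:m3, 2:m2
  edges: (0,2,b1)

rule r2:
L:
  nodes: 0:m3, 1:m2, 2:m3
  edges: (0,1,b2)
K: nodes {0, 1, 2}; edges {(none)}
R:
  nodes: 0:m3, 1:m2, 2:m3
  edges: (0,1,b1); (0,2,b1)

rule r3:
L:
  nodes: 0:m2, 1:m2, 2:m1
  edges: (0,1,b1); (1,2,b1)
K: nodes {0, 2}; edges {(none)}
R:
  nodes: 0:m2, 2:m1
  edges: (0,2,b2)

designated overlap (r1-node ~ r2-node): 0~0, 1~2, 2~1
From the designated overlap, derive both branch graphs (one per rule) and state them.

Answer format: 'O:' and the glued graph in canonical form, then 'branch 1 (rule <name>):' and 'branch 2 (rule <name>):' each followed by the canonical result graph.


O:
nodes: 0:m3, 1:m3, 2:m2
edges: (0,1,b1); (0,2,b2)
branch 1 (rule r1):
nodes: 0:m3, 2:m2
edges: (0,2,b1); (0,2,b2)
branch 2 (rule r2):
nodes: 0:m3, 1:m3, 2:m2
edges: (0,1,b1); (0,2,b1)


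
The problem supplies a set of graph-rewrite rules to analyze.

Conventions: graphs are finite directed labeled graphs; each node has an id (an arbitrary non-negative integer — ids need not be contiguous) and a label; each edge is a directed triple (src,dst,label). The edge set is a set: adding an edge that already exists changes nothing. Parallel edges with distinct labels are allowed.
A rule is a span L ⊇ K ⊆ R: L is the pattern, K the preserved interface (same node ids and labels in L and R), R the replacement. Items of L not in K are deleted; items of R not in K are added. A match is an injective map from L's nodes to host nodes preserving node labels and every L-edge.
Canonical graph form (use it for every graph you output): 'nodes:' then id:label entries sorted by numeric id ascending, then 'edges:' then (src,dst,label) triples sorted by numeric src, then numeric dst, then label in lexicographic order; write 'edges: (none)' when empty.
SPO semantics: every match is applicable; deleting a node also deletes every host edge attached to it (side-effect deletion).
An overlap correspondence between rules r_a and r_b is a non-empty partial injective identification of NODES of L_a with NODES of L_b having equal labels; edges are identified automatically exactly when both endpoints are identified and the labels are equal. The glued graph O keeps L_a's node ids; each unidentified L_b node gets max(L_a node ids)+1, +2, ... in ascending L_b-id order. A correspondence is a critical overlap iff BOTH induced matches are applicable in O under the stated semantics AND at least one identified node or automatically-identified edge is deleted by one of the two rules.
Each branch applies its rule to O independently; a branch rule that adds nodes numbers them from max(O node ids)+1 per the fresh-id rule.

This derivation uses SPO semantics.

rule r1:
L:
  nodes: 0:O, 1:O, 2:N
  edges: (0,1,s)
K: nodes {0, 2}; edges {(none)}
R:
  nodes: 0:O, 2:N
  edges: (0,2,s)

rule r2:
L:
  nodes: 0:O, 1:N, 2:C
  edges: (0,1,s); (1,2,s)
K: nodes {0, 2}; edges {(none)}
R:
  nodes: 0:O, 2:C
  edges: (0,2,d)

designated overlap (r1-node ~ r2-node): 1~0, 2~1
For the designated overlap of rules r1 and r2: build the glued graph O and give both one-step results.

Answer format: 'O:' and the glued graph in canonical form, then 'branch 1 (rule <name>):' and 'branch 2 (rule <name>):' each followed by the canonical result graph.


O:
nodes: 0:O, 1:O, 2:N, 3:C
edges: (0,1,s); (1,2,s); (2,3,s)
branch 1 (rule r1):
nodes: 0:O, 2:N, 3:C
edges: (0,2,s); (2,3,s)
branch 2 (rule r2):
nodes: 0:O, 1:O, 3:C
edges: (0,1,s); (1,3,d)


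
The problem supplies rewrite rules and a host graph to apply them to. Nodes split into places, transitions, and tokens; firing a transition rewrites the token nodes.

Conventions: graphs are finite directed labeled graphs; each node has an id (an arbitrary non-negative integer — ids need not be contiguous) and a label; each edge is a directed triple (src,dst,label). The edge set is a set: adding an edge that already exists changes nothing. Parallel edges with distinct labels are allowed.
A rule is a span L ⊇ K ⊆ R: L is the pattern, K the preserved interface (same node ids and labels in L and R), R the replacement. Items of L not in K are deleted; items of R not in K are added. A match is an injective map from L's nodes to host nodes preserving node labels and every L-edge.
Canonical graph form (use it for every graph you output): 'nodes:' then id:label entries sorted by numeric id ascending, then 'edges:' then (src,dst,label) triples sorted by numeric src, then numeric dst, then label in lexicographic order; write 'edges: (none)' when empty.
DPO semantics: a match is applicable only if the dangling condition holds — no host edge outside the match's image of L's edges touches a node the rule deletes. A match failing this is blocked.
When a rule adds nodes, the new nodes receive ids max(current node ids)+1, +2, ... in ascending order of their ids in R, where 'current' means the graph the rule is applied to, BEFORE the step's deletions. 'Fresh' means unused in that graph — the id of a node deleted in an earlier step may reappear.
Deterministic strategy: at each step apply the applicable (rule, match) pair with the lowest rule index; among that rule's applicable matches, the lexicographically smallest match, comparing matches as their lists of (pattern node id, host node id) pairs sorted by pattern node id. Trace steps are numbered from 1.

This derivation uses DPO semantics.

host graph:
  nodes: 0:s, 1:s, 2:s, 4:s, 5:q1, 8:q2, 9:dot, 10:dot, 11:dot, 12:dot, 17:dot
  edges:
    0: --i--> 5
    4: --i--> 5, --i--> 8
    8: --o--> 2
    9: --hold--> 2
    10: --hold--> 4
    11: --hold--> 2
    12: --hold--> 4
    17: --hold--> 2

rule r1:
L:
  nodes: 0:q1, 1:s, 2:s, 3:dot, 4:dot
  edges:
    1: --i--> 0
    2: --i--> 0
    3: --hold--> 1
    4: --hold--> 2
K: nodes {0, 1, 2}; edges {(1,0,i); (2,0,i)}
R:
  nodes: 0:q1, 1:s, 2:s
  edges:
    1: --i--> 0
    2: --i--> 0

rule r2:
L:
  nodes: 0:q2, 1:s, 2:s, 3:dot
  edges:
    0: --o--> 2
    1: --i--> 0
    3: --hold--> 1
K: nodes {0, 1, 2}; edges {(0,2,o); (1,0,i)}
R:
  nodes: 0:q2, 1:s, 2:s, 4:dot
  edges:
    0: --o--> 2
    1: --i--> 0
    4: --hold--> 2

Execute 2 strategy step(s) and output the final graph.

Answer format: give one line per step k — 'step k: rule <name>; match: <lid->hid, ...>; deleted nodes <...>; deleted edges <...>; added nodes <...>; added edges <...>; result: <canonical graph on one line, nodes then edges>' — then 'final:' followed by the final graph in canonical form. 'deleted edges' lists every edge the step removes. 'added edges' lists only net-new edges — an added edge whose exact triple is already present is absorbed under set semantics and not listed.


step 1: rule r2; match: 0->8, 1->4, 2->2, 3->10; deleted nodes 10; deleted edges (10,4,hold); added nodes 18; added edges (18,2,hold); result: nodes: 0:s, 1:s, 2:s, 4:s, 5:q1, 8:q2, 9:dot, 11:dot, 12:dot, 17:dot, 18:dot edges: (0,5,i); (4,5,i); (4,8,i); (8,2,o); (9,2,hold); (11,2,hold); (12,4,hold); (17,2,hold); (18,2,hold)
step 2: rule r2; match: 0->8, 1->4, 2->2, 3->12; deleted nodes 12; deleted edges (12,4,hold); added nodes 19; added edges (19,2,hold); result: nodes: 0:s, 1:s, 2:s, 4:s, 5:q1, 8:q2, 9:dot, 11:dot, 17:dot, 18:dot, 19:dot edges: (0,5,i); (4,5,i); (4,8,i); (8,2,o); (9,2,hold); (11,2,hold); (17,2,hold); (18,2,hold); (19,2,hold)
final:
nodes: 0:s, 1:s, 2:s, 4:s, 5:q1, 8:q2, 9:dot, 11:dot, 17:dot, 18:dot, 19:dot
edges: (0,5,i); (4,5,i); (4,8,i); (8,2,o); (9,2,hold); (11,2,hold); (17,2,hold); (18,2,hold); (19,2,hold)


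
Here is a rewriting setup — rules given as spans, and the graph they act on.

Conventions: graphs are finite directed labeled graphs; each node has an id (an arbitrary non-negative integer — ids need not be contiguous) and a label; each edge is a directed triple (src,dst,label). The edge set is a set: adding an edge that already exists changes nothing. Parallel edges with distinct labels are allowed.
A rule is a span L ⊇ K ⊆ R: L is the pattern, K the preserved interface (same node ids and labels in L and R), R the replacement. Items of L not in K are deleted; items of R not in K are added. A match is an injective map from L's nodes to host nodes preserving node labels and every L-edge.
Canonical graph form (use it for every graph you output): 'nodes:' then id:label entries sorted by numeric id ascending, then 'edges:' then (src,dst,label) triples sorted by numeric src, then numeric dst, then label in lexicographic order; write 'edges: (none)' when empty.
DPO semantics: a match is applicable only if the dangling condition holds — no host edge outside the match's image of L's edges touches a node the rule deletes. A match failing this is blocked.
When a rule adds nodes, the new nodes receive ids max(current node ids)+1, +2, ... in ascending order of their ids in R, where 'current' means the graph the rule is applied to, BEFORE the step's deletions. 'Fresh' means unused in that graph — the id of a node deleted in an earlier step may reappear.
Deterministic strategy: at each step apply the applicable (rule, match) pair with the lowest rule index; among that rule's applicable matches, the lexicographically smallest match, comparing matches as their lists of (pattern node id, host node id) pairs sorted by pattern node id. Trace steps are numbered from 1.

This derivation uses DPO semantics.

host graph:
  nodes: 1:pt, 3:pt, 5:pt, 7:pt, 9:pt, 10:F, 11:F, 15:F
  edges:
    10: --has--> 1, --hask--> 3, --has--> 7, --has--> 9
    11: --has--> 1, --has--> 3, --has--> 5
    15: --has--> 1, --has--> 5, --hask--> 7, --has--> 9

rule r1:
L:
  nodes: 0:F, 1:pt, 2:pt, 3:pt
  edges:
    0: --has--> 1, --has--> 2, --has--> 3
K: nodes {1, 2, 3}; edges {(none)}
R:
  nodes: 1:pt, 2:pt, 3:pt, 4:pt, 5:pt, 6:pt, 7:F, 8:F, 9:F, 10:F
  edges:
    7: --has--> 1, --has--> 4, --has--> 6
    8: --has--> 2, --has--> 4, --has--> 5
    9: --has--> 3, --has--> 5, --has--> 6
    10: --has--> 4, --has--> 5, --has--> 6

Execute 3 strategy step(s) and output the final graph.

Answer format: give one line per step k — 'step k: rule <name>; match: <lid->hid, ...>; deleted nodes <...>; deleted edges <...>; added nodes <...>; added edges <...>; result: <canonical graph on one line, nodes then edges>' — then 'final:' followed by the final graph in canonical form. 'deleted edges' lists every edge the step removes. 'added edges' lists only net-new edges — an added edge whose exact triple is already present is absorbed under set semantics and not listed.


step 1: rule r1; match: 0->11, 1->1, 2->3, 3->5; deleted nodes 11; deleted edges (11,1,has); (11,3,has); (11,5,has); added nodes 16, 17, 18, 19, 20, 21, 22; added edges (19,1,has); (19,16,has); (19,18,has); (20,3,has); (20,16,has); (20,17,has); (21,5,has); (21,17,has); (21,18,has); (22,16,has); (22,17,has); (22,18,has); result: nodes: 1:pt, 3:pt, 5:pt, 7:pt, 9:pt, 10:F, 15:F, 16:pt, 17:pt, 18:pt, 19:F, 20:F, 21:F, 22:F edges: (10,1,has); (10,3,hask); (10,7,has); (10,9,has); (15,1,has); (15,5,has); (15,7,hask); (15,9,has); (19,1,has); (19,16,has); (19,18,has); (20,3,has); (20,16,has); (20,17,has); (21,5,has); (21,17,has); (21,18,has); (22,16,has); (22,17,has); (22,18,has)
step 2: rule r1; match: 0->19, 1->1, 2->16, 3->18; deleted nodes 19; deleted edges (19,1,has); (19,16,has); (19,18,has); added nodes 23, 24, 25, 26, 27, 28, 29; added edges (26,1,has); (26,23,has); (26,25,has); (27,16,has); (27,23,has); (27,24,has); (28,18,has); (28,24,has); (28,25,has); (29,23,has); (29,24,has); (29,25,has); result: nodes: 1:pt, 3:pt, 5:pt, 7:pt, 9:pt, 10:F, 15:F, 16:pt, 17:pt, 18:pt, 20:F, 21:F, 22:F, 23:pt, 24:pt, 25:pt, 26:F, 27:F, 28:F, 29:F edges: (10,1,has); (10,3,hask); (10,7,has); (10,9,has); (15,1,has); (15,5,has); (15,7,hask); (15,9,has); (20,3,has); (20,16,has); (20,17,has); (21,5,has); (21,17,has); (21,18,has); (22,16,has); (22,17,has); (22,18,has); (26,1,has); (26,23,has); (26,25,has); (27,16,has); (27,23,has); (27,24,has); (28,18,has); (28,24,has); (28,25,has); (29,23,has); (29,24,has); (29,25,has)
step 3: rule r1; match: 0->20, 1->3, 2->16, 3->17; deleted nodes 20; deleted edges (20,3,has); (20,16,has); (20,17,has); added nodes 30, 31, 32, 33, 34, 35, 36; added edges (33,3,has); (33,30,has); (33,32,has); (34,16,has); (34,30,has); (34,31,has); (35,17,has); (35,31,has); (35,32,has); (36,30,has); (36,31,has); (36,32,has); result: nodes: 1:pt, 3:pt, 5:pt, 7:pt, 9:pt, 10:F, 15:F, 16:pt, 17:pt, 18:pt, 21:F, 22:F, 23:pt, 24:pt, 25:pt, 26:F, 27:F, 28:F, 29:F, 30:pt, 31:pt, 32:pt, 33:F, 34:F, 35:F, 36:F edges: (10,1,has); (10,3,hask); (10,7,has); (10,9,has); (15,1,has); (15,5,has); (15,7,hask); (15,9,has); (21,5,has); (21,17,has); (21,18,has); (22,16,has); (22,17,has); (22,18,has); (26,1,has); (26,23,has); (26,25,has); (27,16,has); (27,23,has); (27,24,has); (28,18,has); (28,24,has); (28,25,has); (29,23,has); (29,24,has); (29,25,has); (33,3,has); (33,30,has); (33,32,has); (34,16,has); (34,30,has); (34,31,has); (35,17,has); (35,31,has); (35,32,has); (36,30,has); (36,31,has); (36,32,has)
final:
nodes: 1:pt, 3:pt, 5:pt, 7:pt, 9:pt, 10:F, 15:F, 16:pt, 17:pt, 18:pt, 21:F, 22:F, 23:pt, 24:pt, 25:pt, 26:F, 27:F, 28:F, 29:F, 30:pt, 31:pt, 32:pt, 33:F, 34:F, 35:F, 36:F
edges: (10,1,has); (10,3,hask); (10,7,has); (10,9,has); (15,1,has); (15,5,has); (15,7,hask); (15,9,has); (21,5,has); (21,17,has); (21,18,has); (22,16,has); (22,17,has); (22,18,has); (26,1,has); (26,23,has); (26,25,has); (27,16,has); (27,23,has); (27,24,has); (28,18,has); (28,24,has); (28,25,has); (29,23,has); (29,24,has); (29,25,has); (33,3,has); (33,30,has); (33,32,has); (34,16,has); (34,30,has); (34,31,has); (35,17,has); (35,31,has); (35,32,has); (36,30,has); (36,31,has); (36,32,has)
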